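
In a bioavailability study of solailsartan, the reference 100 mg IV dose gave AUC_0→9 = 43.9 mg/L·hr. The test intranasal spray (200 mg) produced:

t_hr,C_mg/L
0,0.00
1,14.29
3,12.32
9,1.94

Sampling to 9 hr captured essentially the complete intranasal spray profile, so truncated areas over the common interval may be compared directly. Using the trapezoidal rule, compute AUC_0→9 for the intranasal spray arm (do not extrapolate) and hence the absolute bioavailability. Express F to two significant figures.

Trapezoidal AUC_0→9 (intranasal spray):
  [0→1]: (0.00+14.29)/2 × 1 = 7.145
  [1→3]: (14.29+12.32)/2 × 2 = 26.61
  [3→9]: (12.32+1.94)/2 × 6 = 42.78
  Sum = 76.535 mg/L·hr
F = (AUC_ev/D_ev)/(AUC_iv/D_iv) = (76.535/200)/(43.9/100) = 0.382675/0.439 = 0.8717

F = 0.87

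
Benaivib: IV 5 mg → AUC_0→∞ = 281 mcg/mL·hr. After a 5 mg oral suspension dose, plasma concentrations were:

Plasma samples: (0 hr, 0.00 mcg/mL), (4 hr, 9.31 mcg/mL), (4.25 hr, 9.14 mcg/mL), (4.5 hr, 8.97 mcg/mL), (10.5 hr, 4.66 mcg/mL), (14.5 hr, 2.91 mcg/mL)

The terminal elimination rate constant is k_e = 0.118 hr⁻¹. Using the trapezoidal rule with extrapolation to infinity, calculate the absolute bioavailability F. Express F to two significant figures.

F = 0.37

Trapezoidal AUC_0→14.5 (oral suspension):
  [0→4]: (0.00+9.31)/2 × 4 = 18.62
  [4→4.25]: (9.31+9.14)/2 × 0.25 = 2.30625
  [4.25→4.5]: (9.14+8.97)/2 × 0.25 = 2.26375
  [4.5→10.5]: (8.97+4.66)/2 × 6 = 40.89
  [10.5→14.5]: (4.66+2.91)/2 × 4 = 15.14
  Sum = 79.22 mcg/mL·hr
Tail: C_last/k_e = 2.91/0.118 = 24.661
AUC_0→∞ (oral suspension) = 79.22 + 24.661 = 103.881 mcg/mL·hr
F = (AUC_ev/D_ev)/(AUC_iv/D_iv) = (103.881/5)/(281/5) = 20.7762/56.2 = 0.3697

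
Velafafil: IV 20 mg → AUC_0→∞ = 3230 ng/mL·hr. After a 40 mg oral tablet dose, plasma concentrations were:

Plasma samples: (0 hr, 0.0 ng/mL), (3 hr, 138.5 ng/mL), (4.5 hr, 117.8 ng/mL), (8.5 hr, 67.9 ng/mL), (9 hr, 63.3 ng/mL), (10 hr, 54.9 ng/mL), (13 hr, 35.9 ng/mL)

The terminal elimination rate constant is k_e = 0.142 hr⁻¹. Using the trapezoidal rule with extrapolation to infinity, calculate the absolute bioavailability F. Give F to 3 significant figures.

Trapezoidal AUC_0→13 (oral tablet):
  [0→3]: (0.0+138.5)/2 × 3 = 207.75
  [3→4.5]: (138.5+117.8)/2 × 1.5 = 192.225
  [4.5→8.5]: (117.8+67.9)/2 × 4 = 371.4
  [8.5→9]: (67.9+63.3)/2 × 0.5 = 32.8
  [9→10]: (63.3+54.9)/2 × 1 = 59.1
  [10→13]: (54.9+35.9)/2 × 3 = 136.2
  Sum = 999.475 ng/mL·hr
Tail: C_last/k_e = 35.9/0.142 = 252.817
AUC_0→∞ (oral tablet) = 999.475 + 252.817 = 1252.292 ng/mL·hr
F = (AUC_ev/D_ev)/(AUC_iv/D_iv) = (1252.292/40)/(3230/20) = 31.3073/161.5 = 0.1939

F = 0.194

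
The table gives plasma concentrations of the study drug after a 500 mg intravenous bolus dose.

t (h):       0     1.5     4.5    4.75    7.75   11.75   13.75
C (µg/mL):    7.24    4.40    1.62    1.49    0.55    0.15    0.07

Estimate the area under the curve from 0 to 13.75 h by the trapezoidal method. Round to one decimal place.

AUC = 22.8 µg/mL·h

Trapezoidal AUC_0→13.75:
  [0→1.5]: (7.24+4.40)/2 × 1.5 = 8.73
  [1.5→4.5]: (4.40+1.62)/2 × 3 = 9.03
  [4.5→4.75]: (1.62+1.49)/2 × 0.25 = 0.38875
  [4.75→7.75]: (1.49+0.55)/2 × 3 = 3.06
  [7.75→11.75]: (0.55+0.15)/2 × 4 = 1.4
  [11.75→13.75]: (0.15+0.07)/2 × 2 = 0.22
  Sum = 22.82875 µg/mL·h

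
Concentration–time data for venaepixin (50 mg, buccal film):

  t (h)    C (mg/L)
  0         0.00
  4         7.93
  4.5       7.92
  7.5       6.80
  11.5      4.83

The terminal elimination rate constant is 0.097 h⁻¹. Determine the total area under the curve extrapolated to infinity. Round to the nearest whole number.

AUC = 115 mg/L·h

Trapezoidal AUC_0→11.5:
  [0→4]: (0.00+7.93)/2 × 4 = 15.86
  [4→4.5]: (7.93+7.92)/2 × 0.5 = 3.9625
  [4.5→7.5]: (7.92+6.80)/2 × 3 = 22.08
  [7.5→11.5]: (6.80+4.83)/2 × 4 = 23.26
  Sum = 65.1625 mg/L·h
Extrapolated tail: C_last / k_e = 4.83 / 0.097 = 49.794
AUC_0→∞ = 65.1625 + 49.794 = 114.9565 mg/L·h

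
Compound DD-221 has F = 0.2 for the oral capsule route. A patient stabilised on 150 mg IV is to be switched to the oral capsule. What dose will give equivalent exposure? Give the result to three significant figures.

For equal systemic exposure: F × D_ev = D_iv
D_ev = D_iv / F = 150 / 0.2 = 750 mg

D_oral = 750 mg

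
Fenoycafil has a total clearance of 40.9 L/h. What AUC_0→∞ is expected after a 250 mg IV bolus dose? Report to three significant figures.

AUC_0→∞ = Dose_iv / CL
        = 250 / 40.9 = 6.11247 mg/L·h

AUC = 6.11 mg/L·h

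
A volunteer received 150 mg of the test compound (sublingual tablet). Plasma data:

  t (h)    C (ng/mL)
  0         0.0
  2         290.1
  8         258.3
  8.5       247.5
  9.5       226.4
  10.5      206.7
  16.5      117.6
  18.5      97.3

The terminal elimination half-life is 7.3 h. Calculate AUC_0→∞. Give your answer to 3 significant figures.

AUC = 4730 ng/mL·h

Trapezoidal AUC_0→18.5:
  [0→2]: (0.0+290.1)/2 × 2 = 290.1
  [2→8]: (290.1+258.3)/2 × 6 = 1645.2
  [8→8.5]: (258.3+247.5)/2 × 0.5 = 126.45
  [8.5→9.5]: (247.5+226.4)/2 × 1 = 236.95
  [9.5→10.5]: (226.4+206.7)/2 × 1 = 216.55
  [10.5→16.5]: (206.7+117.6)/2 × 6 = 972.9
  [16.5→18.5]: (117.6+97.3)/2 × 2 = 214.9
  Sum = 3703.05 ng/mL·h
k_e = ln2 / t½ = 0.693147 / 7.3 = 0.0950 h^-1
Extrapolated tail: C_last / k_e = 97.3 / 0.095 = 1024.211
AUC_0→∞ = 3703.05 + 1024.211 = 4727.261 ng/mL·h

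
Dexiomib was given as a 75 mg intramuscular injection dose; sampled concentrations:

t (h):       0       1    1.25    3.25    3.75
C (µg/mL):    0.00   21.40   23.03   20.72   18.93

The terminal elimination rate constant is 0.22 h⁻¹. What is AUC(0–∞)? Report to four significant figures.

AUC = 156.0 µg/mL·h

Trapezoidal AUC_0→3.75:
  [0→1]: (0.00+21.40)/2 × 1 = 10.7
  [1→1.25]: (21.40+23.03)/2 × 0.25 = 5.55375
  [1.25→3.25]: (23.03+20.72)/2 × 2 = 43.75
  [3.25→3.75]: (20.72+18.93)/2 × 0.5 = 9.9125
  Sum = 69.91625 µg/mL·h
Extrapolated tail: C_last / k_e = 18.93 / 0.22 = 86.045
AUC_0→∞ = 69.91625 + 86.045 = 155.96125 µg/mL·h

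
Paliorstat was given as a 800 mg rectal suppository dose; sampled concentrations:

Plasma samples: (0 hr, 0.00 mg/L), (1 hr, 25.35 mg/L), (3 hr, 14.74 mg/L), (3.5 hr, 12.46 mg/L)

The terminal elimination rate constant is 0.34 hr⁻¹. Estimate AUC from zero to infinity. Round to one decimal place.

AUC = 96.2 mg/L·hr

Trapezoidal AUC_0→3.5:
  [0→1]: (0.00+25.35)/2 × 1 = 12.675
  [1→3]: (25.35+14.74)/2 × 2 = 40.09
  [3→3.5]: (14.74+12.46)/2 × 0.5 = 6.8
  Sum = 59.565 mg/L·hr
Extrapolated tail: C_last / k_e = 12.46 / 0.34 = 36.647
AUC_0→∞ = 59.565 + 36.647 = 96.212 mg/L·hr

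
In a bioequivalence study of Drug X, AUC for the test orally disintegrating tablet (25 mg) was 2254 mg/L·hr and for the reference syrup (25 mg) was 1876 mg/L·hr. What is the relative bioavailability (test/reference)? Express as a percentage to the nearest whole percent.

F_rel = (AUC_test/D_test) / (AUC_ref/D_ref)
      = (2254/25) / (1876/25)
      = 90.16 / 75.04 = 1.2015 = 120.15%

F_rel = 120%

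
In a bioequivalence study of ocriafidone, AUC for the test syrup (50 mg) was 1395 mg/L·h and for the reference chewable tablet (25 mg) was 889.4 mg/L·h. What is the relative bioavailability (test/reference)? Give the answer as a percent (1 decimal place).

F_rel = 78.4%

F_rel = (AUC_test/D_test) / (AUC_ref/D_ref)
      = (1395/50) / (889.4/25)
      = 27.9 / 35.576 = 0.7842 = 78.42%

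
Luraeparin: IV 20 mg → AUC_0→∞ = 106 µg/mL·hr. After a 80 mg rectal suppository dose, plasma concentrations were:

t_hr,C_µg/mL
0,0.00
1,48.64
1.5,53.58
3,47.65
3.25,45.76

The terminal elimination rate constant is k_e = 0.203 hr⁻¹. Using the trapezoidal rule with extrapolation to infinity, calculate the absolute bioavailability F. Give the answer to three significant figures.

F = 0.856

Trapezoidal AUC_0→3.25 (rectal suppository):
  [0→1]: (0.00+48.64)/2 × 1 = 24.32
  [1→1.5]: (48.64+53.58)/2 × 0.5 = 25.555
  [1.5→3]: (53.58+47.65)/2 × 1.5 = 75.9225
  [3→3.25]: (47.65+45.76)/2 × 0.25 = 11.67625
  Sum = 137.47375 µg/mL·hr
Tail: C_last/k_e = 45.76/0.203 = 225.419
AUC_0→∞ (rectal suppository) = 137.47375 + 225.419 = 362.89275 µg/mL·hr
F = (AUC_ev/D_ev)/(AUC_iv/D_iv) = (362.89275/80)/(106/20) = 4.53616/5.3 = 0.8559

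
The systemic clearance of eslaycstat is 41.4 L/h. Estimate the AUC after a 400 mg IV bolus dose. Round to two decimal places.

AUC = 9.66 mg/L·h

AUC_0→∞ = Dose_iv / CL
        = 400 / 41.4 = 9.66184 mg/L·h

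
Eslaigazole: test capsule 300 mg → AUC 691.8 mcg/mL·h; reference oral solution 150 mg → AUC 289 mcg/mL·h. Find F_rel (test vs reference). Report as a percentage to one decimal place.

F_rel = (AUC_test/D_test) / (AUC_ref/D_ref)
      = (691.8/300) / (289/150)
      = 2.306 / 1.92667 = 1.1969 = 119.69%

F_rel = 119.7%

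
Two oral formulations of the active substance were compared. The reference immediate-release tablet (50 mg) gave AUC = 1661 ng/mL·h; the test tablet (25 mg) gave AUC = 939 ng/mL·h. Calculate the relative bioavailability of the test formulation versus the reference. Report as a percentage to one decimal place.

F_rel = (AUC_test/D_test) / (AUC_ref/D_ref)
      = (939/25) / (1661/50)
      = 37.56 / 33.22 = 1.1306 = 113.06%

F_rel = 113.1%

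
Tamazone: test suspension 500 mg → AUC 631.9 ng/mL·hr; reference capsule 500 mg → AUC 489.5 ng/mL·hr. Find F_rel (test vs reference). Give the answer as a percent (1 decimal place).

F_rel = 129.1%

F_rel = (AUC_test/D_test) / (AUC_ref/D_ref)
      = (631.9/500) / (489.5/500)
      = 1.2638 / 0.979 = 1.2909 = 129.09%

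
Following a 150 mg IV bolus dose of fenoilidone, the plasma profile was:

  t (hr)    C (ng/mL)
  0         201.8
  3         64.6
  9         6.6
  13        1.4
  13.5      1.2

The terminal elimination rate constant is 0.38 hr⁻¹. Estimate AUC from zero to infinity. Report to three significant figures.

AUC = 633 ng/mL·hr

Trapezoidal AUC_0→13.5:
  [0→3]: (201.8+64.6)/2 × 3 = 399.6
  [3→9]: (64.6+6.6)/2 × 6 = 213.6
  [9→13]: (6.6+1.4)/2 × 4 = 16.0
  [13→13.5]: (1.4+1.2)/2 × 0.5 = 0.65
  Sum = 629.85 ng/mL·hr
Extrapolated tail: C_last / k_e = 1.2 / 0.38 = 3.158
AUC_0→∞ = 629.85 + 3.158 = 633.008 ng/mL·hr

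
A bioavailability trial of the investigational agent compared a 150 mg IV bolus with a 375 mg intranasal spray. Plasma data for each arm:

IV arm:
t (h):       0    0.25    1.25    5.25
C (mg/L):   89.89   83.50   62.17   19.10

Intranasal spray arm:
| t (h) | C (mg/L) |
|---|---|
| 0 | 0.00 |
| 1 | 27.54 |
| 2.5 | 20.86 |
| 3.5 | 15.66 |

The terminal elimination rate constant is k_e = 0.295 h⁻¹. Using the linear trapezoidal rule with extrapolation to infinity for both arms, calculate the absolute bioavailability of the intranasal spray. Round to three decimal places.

F = 0.151

Trapezoidal AUC_0→5.25 (IV):
  [0→0.25]: (89.89+83.50)/2 × 0.25 = 21.67375
  [0.25→1.25]: (83.50+62.17)/2 × 1 = 72.835
  [1.25→5.25]: (62.17+19.10)/2 × 4 = 162.54
  Sum = 257.04875 mg/L·h
IV tail: 19.10/0.295 = 64.746; AUC_iv,0→∞ = 257.04875 + 64.746 = 321.79475 mg/L·h
Trapezoidal AUC_0→3.5 (intranasal spray):
  [0→1]: (0.00+27.54)/2 × 1 = 13.77
  [1→2.5]: (27.54+20.86)/2 × 1.5 = 36.3
  [2.5→3.5]: (20.86+15.66)/2 × 1 = 18.26
  Sum = 68.33 mg/L·h
intranasal spray tail: 15.66/0.295 = 53.085; AUC_ev,0→∞ = 68.33 + 53.085 = 121.415 mg/L·h
F = (AUC_ev/D_ev)/(AUC_iv/D_iv) = (121.415/375)/(321.79475/150) = 0.323773/2.1453 = 0.1509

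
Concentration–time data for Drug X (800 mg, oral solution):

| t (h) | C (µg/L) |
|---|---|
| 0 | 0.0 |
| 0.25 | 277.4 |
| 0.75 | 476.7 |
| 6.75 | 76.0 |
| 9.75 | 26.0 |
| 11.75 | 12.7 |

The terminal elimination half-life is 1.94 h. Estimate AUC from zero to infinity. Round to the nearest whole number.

AUC = 2109 µg/L·h

Trapezoidal AUC_0→11.75:
  [0→0.25]: (0.0+277.4)/2 × 0.25 = 34.675
  [0.25→0.75]: (277.4+476.7)/2 × 0.5 = 188.525
  [0.75→6.75]: (476.7+76.0)/2 × 6 = 1658.1
  [6.75→9.75]: (76.0+26.0)/2 × 3 = 153.0
  [9.75→11.75]: (26.0+12.7)/2 × 2 = 38.7
  Sum = 2073.0 µg/L·h
k_e = ln2 / t½ = 0.693147 / 1.94 = 0.3573 h^-1
Extrapolated tail: C_last / k_e = 12.7 / 0.3573 = 35.544
AUC_0→∞ = 2073.0 + 35.544 = 2108.544 µg/L·h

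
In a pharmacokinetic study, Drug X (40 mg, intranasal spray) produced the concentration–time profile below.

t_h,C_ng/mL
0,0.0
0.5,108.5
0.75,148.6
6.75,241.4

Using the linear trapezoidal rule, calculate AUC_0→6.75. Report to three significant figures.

AUC = 1230 ng/mL·h

Trapezoidal AUC_0→6.75:
  [0→0.5]: (0.0+108.5)/2 × 0.5 = 27.125
  [0.5→0.75]: (108.5+148.6)/2 × 0.25 = 32.1375
  [0.75→6.75]: (148.6+241.4)/2 × 6 = 1170.0
  Sum = 1229.2625 ng/mL·h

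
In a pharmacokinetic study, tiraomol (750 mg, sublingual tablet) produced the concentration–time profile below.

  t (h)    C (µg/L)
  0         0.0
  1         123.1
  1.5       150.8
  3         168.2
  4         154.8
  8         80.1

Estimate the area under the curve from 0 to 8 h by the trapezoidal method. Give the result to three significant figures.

Trapezoidal AUC_0→8:
  [0→1]: (0.0+123.1)/2 × 1 = 61.55
  [1→1.5]: (123.1+150.8)/2 × 0.5 = 68.475
  [1.5→3]: (150.8+168.2)/2 × 1.5 = 239.25
  [3→4]: (168.2+154.8)/2 × 1 = 161.5
  [4→8]: (154.8+80.1)/2 × 4 = 469.8
  Sum = 1000.575 µg/L·h

AUC = 1000 µg/L·h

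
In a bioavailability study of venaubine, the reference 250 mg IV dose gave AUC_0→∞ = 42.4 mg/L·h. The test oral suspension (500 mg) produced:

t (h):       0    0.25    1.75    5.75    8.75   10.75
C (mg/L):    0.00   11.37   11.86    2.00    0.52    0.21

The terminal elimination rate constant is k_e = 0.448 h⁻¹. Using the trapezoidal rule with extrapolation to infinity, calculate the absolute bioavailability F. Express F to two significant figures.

F = 0.61

Trapezoidal AUC_0→10.75 (oral suspension):
  [0→0.25]: (0.00+11.37)/2 × 0.25 = 1.42125
  [0.25→1.75]: (11.37+11.86)/2 × 1.5 = 17.4225
  [1.75→5.75]: (11.86+2.00)/2 × 4 = 27.72
  [5.75→8.75]: (2.00+0.52)/2 × 3 = 3.78
  [8.75→10.75]: (0.52+0.21)/2 × 2 = 0.73
  Sum = 51.07375 mg/L·h
Tail: C_last/k_e = 0.21/0.448 = 0.469
AUC_0→∞ (oral suspension) = 51.07375 + 0.469 = 51.54275 mg/L·h
F = (AUC_ev/D_ev)/(AUC_iv/D_iv) = (51.54275/500)/(42.4/250) = 0.1030855/0.1696 = 0.6078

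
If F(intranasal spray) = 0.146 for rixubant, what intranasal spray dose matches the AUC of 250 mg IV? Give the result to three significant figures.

D_intranasal = 1710 mg

For equal systemic exposure: F × D_ev = D_iv
D_ev = D_iv / F = 250 / 0.146 = 1712.33 mg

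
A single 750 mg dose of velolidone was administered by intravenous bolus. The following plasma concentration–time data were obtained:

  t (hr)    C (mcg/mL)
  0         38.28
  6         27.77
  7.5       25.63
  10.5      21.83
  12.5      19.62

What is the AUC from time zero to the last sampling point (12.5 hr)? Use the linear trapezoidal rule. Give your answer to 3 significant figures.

AUC = 351 mcg/mL·hr

Trapezoidal AUC_0→12.5:
  [0→6]: (38.28+27.77)/2 × 6 = 198.15
  [6→7.5]: (27.77+25.63)/2 × 1.5 = 40.05
  [7.5→10.5]: (25.63+21.83)/2 × 3 = 71.19
  [10.5→12.5]: (21.83+19.62)/2 × 2 = 41.45
  Sum = 350.84 mcg/mL·hr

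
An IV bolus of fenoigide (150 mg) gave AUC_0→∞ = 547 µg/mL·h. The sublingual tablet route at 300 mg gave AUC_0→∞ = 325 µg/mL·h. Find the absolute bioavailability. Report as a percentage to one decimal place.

F = (AUC_ev / D_ev) / (AUC_iv / D_iv)
  = (325/300) / (547/150)
  = 1.08333 / 3.64667 = 0.2971
  = 29.71%

F = 29.7%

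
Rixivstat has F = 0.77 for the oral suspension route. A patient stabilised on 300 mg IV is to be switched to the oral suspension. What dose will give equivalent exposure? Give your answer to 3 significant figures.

D_oral = 390 mg

For equal systemic exposure: F × D_ev = D_iv
D_ev = D_iv / F = 300 / 0.77 = 389.61 mg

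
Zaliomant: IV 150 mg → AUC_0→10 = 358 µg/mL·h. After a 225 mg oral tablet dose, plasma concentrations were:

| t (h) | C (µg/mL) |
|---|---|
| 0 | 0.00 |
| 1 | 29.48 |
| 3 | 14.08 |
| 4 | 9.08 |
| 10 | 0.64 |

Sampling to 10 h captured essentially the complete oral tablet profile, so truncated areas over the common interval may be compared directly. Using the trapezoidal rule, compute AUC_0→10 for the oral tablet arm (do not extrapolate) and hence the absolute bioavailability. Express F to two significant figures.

F = 0.18

Trapezoidal AUC_0→10 (oral tablet):
  [0→1]: (0.00+29.48)/2 × 1 = 14.74
  [1→3]: (29.48+14.08)/2 × 2 = 43.56
  [3→4]: (14.08+9.08)/2 × 1 = 11.58
  [4→10]: (9.08+0.64)/2 × 6 = 29.16
  Sum = 99.04 µg/mL·h
F = (AUC_ev/D_ev)/(AUC_iv/D_iv) = (99.04/225)/(358/150) = 0.440178/2.38667 = 0.1844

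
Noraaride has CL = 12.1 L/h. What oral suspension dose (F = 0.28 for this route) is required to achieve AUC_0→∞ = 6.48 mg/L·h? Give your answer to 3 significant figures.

Dose = CL × AUC_0→∞ / F
     = 12.1 × 6.48 / 0.28 = 280.029 mg

Dose = 280 mg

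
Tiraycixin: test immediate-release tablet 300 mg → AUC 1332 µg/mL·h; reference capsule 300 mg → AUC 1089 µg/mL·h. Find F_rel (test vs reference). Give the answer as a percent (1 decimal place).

F_rel = (AUC_test/D_test) / (AUC_ref/D_ref)
      = (1332/300) / (1089/300)
      = 4.44 / 3.63 = 1.2231 = 122.31%

F_rel = 122.3%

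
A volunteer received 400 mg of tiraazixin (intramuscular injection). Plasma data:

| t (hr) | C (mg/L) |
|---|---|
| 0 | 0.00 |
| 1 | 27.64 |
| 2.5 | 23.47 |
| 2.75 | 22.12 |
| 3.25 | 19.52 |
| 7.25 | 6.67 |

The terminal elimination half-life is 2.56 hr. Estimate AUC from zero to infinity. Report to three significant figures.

AUC = 145 mg/L·hr

Trapezoidal AUC_0→7.25:
  [0→1]: (0.00+27.64)/2 × 1 = 13.82
  [1→2.5]: (27.64+23.47)/2 × 1.5 = 38.3325
  [2.5→2.75]: (23.47+22.12)/2 × 0.25 = 5.69875
  [2.75→3.25]: (22.12+19.52)/2 × 0.5 = 10.41
  [3.25→7.25]: (19.52+6.67)/2 × 4 = 52.38
  Sum = 120.64125 mg/L·hr
k_e = ln2 / t½ = 0.693147 / 2.56 = 0.2708 hr^-1
Extrapolated tail: C_last / k_e = 6.67 / 0.2708 = 24.631
AUC_0→∞ = 120.64125 + 24.631 = 145.27225 mg/L·hr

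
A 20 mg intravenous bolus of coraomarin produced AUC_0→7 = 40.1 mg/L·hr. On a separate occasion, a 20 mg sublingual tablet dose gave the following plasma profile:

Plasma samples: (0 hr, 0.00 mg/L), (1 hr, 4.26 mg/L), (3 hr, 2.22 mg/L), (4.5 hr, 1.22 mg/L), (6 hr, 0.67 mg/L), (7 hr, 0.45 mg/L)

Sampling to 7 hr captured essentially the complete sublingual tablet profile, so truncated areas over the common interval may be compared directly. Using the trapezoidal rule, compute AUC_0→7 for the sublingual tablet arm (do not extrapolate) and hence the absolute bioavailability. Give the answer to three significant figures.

F = 0.328

Trapezoidal AUC_0→7 (sublingual tablet):
  [0→1]: (0.00+4.26)/2 × 1 = 2.13
  [1→3]: (4.26+2.22)/2 × 2 = 6.48
  [3→4.5]: (2.22+1.22)/2 × 1.5 = 2.58
  [4.5→6]: (1.22+0.67)/2 × 1.5 = 1.4175
  [6→7]: (0.67+0.45)/2 × 1 = 0.56
  Sum = 13.1675 mg/L·hr
F = (AUC_ev/D_ev)/(AUC_iv/D_iv) = (13.1675/20)/(40.1/20) = 0.658375/2.005 = 0.3284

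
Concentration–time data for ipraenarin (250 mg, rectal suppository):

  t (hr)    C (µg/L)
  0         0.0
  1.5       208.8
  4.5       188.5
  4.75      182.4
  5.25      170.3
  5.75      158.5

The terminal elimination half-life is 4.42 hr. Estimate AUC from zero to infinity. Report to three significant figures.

Trapezoidal AUC_0→5.75:
  [0→1.5]: (0.0+208.8)/2 × 1.5 = 156.6
  [1.5→4.5]: (208.8+188.5)/2 × 3 = 595.95
  [4.5→4.75]: (188.5+182.4)/2 × 0.25 = 46.3625
  [4.75→5.25]: (182.4+170.3)/2 × 0.5 = 88.175
  [5.25→5.75]: (170.3+158.5)/2 × 0.5 = 82.2
  Sum = 969.2875 µg/L·hr
k_e = ln2 / t½ = 0.693147 / 4.42 = 0.1568 hr^-1
Extrapolated tail: C_last / k_e = 158.5 / 0.1568 = 1010.842
AUC_0→∞ = 969.2875 + 1010.842 = 1980.1295 µg/L·hr

AUC = 1980 µg/L·hr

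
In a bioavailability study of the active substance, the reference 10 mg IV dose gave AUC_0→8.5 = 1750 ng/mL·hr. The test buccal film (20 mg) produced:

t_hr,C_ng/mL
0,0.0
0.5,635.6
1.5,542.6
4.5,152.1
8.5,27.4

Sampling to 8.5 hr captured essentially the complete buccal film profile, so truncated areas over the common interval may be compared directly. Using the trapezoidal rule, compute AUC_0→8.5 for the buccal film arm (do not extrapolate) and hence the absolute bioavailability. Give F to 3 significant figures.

Trapezoidal AUC_0→8.5 (buccal film):
  [0→0.5]: (0.0+635.6)/2 × 0.5 = 158.9
  [0.5→1.5]: (635.6+542.6)/2 × 1 = 589.1
  [1.5→4.5]: (542.6+152.1)/2 × 3 = 1042.05
  [4.5→8.5]: (152.1+27.4)/2 × 4 = 359.0
  Sum = 2149.05 ng/mL·hr
F = (AUC_ev/D_ev)/(AUC_iv/D_iv) = (2149.05/20)/(1750/10) = 107.4525/175 = 0.6140

F = 0.614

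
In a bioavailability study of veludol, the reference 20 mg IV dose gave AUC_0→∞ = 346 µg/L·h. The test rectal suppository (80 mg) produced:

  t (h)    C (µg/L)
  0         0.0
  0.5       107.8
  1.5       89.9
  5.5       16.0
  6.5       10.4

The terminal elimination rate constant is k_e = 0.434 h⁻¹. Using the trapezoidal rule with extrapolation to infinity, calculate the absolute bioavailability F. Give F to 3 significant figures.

Trapezoidal AUC_0→6.5 (rectal suppository):
  [0→0.5]: (0.0+107.8)/2 × 0.5 = 26.95
  [0.5→1.5]: (107.8+89.9)/2 × 1 = 98.85
  [1.5→5.5]: (89.9+16.0)/2 × 4 = 211.8
  [5.5→6.5]: (16.0+10.4)/2 × 1 = 13.2
  Sum = 350.8 µg/L·h
Tail: C_last/k_e = 10.4/0.434 = 23.963
AUC_0→∞ (rectal suppository) = 350.8 + 23.963 = 374.763 µg/L·h
F = (AUC_ev/D_ev)/(AUC_iv/D_iv) = (374.763/80)/(346/20) = 4.6845375/17.3 = 0.2708

F = 0.271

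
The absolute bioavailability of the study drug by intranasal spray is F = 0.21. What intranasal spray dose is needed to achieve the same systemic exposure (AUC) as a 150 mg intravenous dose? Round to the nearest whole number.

D_intranasal = 714 mg

For equal systemic exposure: F × D_ev = D_iv
D_ev = D_iv / F = 150 / 0.21 = 714.286 mg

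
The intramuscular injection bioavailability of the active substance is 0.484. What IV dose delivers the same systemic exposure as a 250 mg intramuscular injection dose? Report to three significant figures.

D_iv = 121 mg

Systemic exposure from an extravascular dose = F × D_ev, so the equivalent IV dose is F × D_ev.
D_iv = F × D_ev = 0.484 × 250 = 121 mg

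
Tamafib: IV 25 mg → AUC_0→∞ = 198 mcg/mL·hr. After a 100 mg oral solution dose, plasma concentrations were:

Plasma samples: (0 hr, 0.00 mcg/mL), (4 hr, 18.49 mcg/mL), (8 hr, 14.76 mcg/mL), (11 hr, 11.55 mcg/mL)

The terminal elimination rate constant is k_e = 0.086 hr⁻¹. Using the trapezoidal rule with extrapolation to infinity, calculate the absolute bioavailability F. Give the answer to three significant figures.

Trapezoidal AUC_0→11 (oral solution):
  [0→4]: (0.00+18.49)/2 × 4 = 36.98
  [4→8]: (18.49+14.76)/2 × 4 = 66.5
  [8→11]: (14.76+11.55)/2 × 3 = 39.465
  Sum = 142.945 mcg/mL·hr
Tail: C_last/k_e = 11.55/0.086 = 134.302
AUC_0→∞ (oral solution) = 142.945 + 134.302 = 277.247 mcg/mL·hr
F = (AUC_ev/D_ev)/(AUC_iv/D_iv) = (277.247/100)/(198/25) = 2.77247/7.92 = 0.3501

F = 0.350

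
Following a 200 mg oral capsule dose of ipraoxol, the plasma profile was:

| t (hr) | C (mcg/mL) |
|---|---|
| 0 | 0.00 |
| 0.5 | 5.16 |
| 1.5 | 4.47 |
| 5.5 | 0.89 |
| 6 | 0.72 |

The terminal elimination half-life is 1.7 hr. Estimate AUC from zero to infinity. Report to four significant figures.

Trapezoidal AUC_0→6:
  [0→0.5]: (0.00+5.16)/2 × 0.5 = 1.29
  [0.5→1.5]: (5.16+4.47)/2 × 1 = 4.815
  [1.5→5.5]: (4.47+0.89)/2 × 4 = 10.72
  [5.5→6]: (0.89+0.72)/2 × 0.5 = 0.4025
  Sum = 17.2275 mcg/mL·hr
k_e = ln2 / t½ = 0.693147 / 1.7 = 0.4077 hr^-1
Extrapolated tail: C_last / k_e = 0.72 / 0.4077 = 1.766
AUC_0→∞ = 17.2275 + 1.766 = 18.9935 mcg/mL·hr

AUC = 18.99 mcg/mL·hr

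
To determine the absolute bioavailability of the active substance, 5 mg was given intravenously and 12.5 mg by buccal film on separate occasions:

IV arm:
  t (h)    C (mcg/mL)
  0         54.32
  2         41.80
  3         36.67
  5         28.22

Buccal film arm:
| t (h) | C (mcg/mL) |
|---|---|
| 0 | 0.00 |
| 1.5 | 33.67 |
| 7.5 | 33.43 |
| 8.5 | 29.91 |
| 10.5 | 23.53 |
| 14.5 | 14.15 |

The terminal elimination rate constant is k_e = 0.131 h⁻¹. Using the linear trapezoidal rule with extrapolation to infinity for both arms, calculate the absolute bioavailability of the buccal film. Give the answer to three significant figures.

F = 0.476

Trapezoidal AUC_0→5 (IV):
  [0→2]: (54.32+41.80)/2 × 2 = 96.12
  [2→3]: (41.80+36.67)/2 × 1 = 39.235
  [3→5]: (36.67+28.22)/2 × 2 = 64.89
  Sum = 200.245 mcg/mL·h
IV tail: 28.22/0.131 = 215.420; AUC_iv,0→∞ = 200.245 + 215.420 = 415.665 mcg/mL·h
Trapezoidal AUC_0→14.5 (buccal film):
  [0→1.5]: (0.00+33.67)/2 × 1.5 = 25.2525
  [1.5→7.5]: (33.67+33.43)/2 × 6 = 201.3
  [7.5→8.5]: (33.43+29.91)/2 × 1 = 31.67
  [8.5→10.5]: (29.91+23.53)/2 × 2 = 53.44
  [10.5→14.5]: (23.53+14.15)/2 × 4 = 75.36
  Sum = 387.0225 mcg/mL·h
buccal film tail: 14.15/0.131 = 108.015; AUC_ev,0→∞ = 387.0225 + 108.015 = 495.0375 mcg/mL·h
F = (AUC_ev/D_ev)/(AUC_iv/D_iv) = (495.0375/12.5)/(415.665/5) = 39.603/83.133 = 0.4764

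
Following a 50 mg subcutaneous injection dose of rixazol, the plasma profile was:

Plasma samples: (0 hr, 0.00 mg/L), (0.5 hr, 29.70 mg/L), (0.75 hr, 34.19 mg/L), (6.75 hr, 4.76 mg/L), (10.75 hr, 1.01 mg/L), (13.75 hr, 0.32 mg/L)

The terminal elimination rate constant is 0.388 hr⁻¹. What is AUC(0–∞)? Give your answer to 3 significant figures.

AUC = 147 mg/L·hr

Trapezoidal AUC_0→13.75:
  [0→0.5]: (0.00+29.70)/2 × 0.5 = 7.425
  [0.5→0.75]: (29.70+34.19)/2 × 0.25 = 7.98625
  [0.75→6.75]: (34.19+4.76)/2 × 6 = 116.85
  [6.75→10.75]: (4.76+1.01)/2 × 4 = 11.54
  [10.75→13.75]: (1.01+0.32)/2 × 3 = 1.995
  Sum = 145.79625 mg/L·hr
Extrapolated tail: C_last / k_e = 0.32 / 0.388 = 0.825
AUC_0→∞ = 145.79625 + 0.825 = 146.62125 mg/L·hr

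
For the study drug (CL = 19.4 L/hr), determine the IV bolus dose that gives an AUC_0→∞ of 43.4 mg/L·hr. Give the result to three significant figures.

Dose_iv = CL × AUC_0→∞
     = 19.4 × 43.4 = 841.96 mg

Dose = 842 mg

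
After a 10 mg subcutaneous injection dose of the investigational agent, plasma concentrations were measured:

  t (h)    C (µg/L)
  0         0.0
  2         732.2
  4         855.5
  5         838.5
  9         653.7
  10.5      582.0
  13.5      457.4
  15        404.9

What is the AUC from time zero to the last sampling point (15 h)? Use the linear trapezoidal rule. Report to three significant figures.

AUC = 9280 µg/L·h

Trapezoidal AUC_0→15:
  [0→2]: (0.0+732.2)/2 × 2 = 732.2
  [2→4]: (732.2+855.5)/2 × 2 = 1587.7
  [4→5]: (855.5+838.5)/2 × 1 = 847.0
  [5→9]: (838.5+653.7)/2 × 4 = 2984.4
  [9→10.5]: (653.7+582.0)/2 × 1.5 = 926.775
  [10.5→13.5]: (582.0+457.4)/2 × 3 = 1559.1
  [13.5→15]: (457.4+404.9)/2 × 1.5 = 646.725
  Sum = 9283.9 µg/L·h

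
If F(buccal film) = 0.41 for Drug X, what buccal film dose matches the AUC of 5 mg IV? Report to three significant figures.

D_buccal = 12.2 mg

For equal systemic exposure: F × D_ev = D_iv
D_ev = D_iv / F = 5 / 0.41 = 12.1951 mg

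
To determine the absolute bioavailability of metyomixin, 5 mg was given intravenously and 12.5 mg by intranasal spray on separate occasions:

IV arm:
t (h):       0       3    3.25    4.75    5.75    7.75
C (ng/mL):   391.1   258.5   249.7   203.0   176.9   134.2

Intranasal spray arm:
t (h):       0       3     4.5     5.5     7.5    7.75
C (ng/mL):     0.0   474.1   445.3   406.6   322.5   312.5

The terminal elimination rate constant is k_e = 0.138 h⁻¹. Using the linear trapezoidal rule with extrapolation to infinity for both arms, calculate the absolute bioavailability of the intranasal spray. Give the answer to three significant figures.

Trapezoidal AUC_0→7.75 (IV):
  [0→3]: (391.1+258.5)/2 × 3 = 974.4
  [3→3.25]: (258.5+249.7)/2 × 0.25 = 63.525
  [3.25→4.75]: (249.7+203.0)/2 × 1.5 = 339.525
  [4.75→5.75]: (203.0+176.9)/2 × 1 = 189.95
  [5.75→7.75]: (176.9+134.2)/2 × 2 = 311.1
  Sum = 1878.5 ng/mL·h
IV tail: 134.2/0.138 = 972.464; AUC_iv,0→∞ = 1878.5 + 972.464 = 2850.964 ng/mL·h
Trapezoidal AUC_0→7.75 (intranasal spray):
  [0→3]: (0.0+474.1)/2 × 3 = 711.15
  [3→4.5]: (474.1+445.3)/2 × 1.5 = 689.55
  [4.5→5.5]: (445.3+406.6)/2 × 1 = 425.95
  [5.5→7.5]: (406.6+322.5)/2 × 2 = 729.1
  [7.5→7.75]: (322.5+312.5)/2 × 0.25 = 79.375
  Sum = 2635.125 ng/mL·h
intranasal spray tail: 312.5/0.138 = 2264.493; AUC_ev,0→∞ = 2635.125 + 2264.493 = 4899.618 ng/mL·h
F = (AUC_ev/D_ev)/(AUC_iv/D_iv) = (4899.618/12.5)/(2850.964/5) = 391.96944/570.1928 = 0.6874

F = 0.687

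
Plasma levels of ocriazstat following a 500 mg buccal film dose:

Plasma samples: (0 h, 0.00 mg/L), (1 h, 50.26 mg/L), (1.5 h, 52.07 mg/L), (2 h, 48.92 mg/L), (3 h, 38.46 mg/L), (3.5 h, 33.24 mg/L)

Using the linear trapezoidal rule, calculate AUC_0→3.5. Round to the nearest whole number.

AUC = 138 mg/L·h

Trapezoidal AUC_0→3.5:
  [0→1]: (0.00+50.26)/2 × 1 = 25.13
  [1→1.5]: (50.26+52.07)/2 × 0.5 = 25.5825
  [1.5→2]: (52.07+48.92)/2 × 0.5 = 25.2475
  [2→3]: (48.92+38.46)/2 × 1 = 43.69
  [3→3.5]: (38.46+33.24)/2 × 0.5 = 17.925
  Sum = 137.575 mg/L·h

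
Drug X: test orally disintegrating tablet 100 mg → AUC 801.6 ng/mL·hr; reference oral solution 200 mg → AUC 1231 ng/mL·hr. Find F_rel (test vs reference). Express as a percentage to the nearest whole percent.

F_rel = (AUC_test/D_test) / (AUC_ref/D_ref)
      = (801.6/100) / (1231/200)
      = 8.016 / 6.155 = 1.3024 = 130.24%

F_rel = 130%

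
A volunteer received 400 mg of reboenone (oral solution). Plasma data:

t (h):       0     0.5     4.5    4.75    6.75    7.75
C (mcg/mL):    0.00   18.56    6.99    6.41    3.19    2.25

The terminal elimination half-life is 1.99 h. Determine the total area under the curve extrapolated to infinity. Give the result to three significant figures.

Trapezoidal AUC_0→7.75:
  [0→0.5]: (0.00+18.56)/2 × 0.5 = 4.64
  [0.5→4.5]: (18.56+6.99)/2 × 4 = 51.1
  [4.5→4.75]: (6.99+6.41)/2 × 0.25 = 1.675
  [4.75→6.75]: (6.41+3.19)/2 × 2 = 9.6
  [6.75→7.75]: (3.19+2.25)/2 × 1 = 2.72
  Sum = 69.735 mcg/mL·h
k_e = ln2 / t½ = 0.693147 / 1.99 = 0.3483 h^-1
Extrapolated tail: C_last / k_e = 2.25 / 0.3483 = 6.460
AUC_0→∞ = 69.735 + 6.460 = 76.195 mcg/mL·h

AUC = 76.2 mcg/mL·h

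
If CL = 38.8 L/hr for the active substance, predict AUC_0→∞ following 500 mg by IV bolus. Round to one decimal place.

AUC_0→∞ = Dose_iv / CL
        = 500 / 38.8 = 12.8866 mg/L·hr

AUC = 12.9 mg/L·hr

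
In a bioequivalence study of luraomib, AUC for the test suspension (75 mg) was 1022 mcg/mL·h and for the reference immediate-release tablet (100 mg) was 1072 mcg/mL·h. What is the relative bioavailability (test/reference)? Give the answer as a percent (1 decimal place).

F_rel = 127.1%

F_rel = (AUC_test/D_test) / (AUC_ref/D_ref)
      = (1022/75) / (1072/100)
      = 13.6267 / 10.72 = 1.2711 = 127.11%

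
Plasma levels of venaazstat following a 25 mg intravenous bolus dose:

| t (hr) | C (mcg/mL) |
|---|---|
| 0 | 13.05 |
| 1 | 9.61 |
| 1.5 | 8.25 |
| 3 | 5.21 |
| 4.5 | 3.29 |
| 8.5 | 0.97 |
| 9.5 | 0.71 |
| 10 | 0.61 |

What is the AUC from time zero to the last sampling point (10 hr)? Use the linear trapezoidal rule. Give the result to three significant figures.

AUC = 42.0 mcg/mL·hr

Trapezoidal AUC_0→10:
  [0→1]: (13.05+9.61)/2 × 1 = 11.33
  [1→1.5]: (9.61+8.25)/2 × 0.5 = 4.465
  [1.5→3]: (8.25+5.21)/2 × 1.5 = 10.095
  [3→4.5]: (5.21+3.29)/2 × 1.5 = 6.375
  [4.5→8.5]: (3.29+0.97)/2 × 4 = 8.52
  [8.5→9.5]: (0.97+0.71)/2 × 1 = 0.84
  [9.5→10]: (0.71+0.61)/2 × 0.5 = 0.33
  Sum = 41.955 mcg/mL·hr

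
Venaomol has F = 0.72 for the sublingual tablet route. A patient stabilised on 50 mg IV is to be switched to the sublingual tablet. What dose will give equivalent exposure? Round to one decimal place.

D_sublingual = 69.4 mg

For equal systemic exposure: F × D_ev = D_iv
D_ev = D_iv / F = 50 / 0.72 = 69.4444 mg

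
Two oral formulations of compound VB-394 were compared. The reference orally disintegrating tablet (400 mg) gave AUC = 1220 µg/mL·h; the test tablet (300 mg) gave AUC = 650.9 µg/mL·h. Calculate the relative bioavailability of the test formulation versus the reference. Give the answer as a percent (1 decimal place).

F_rel = 71.1%

F_rel = (AUC_test/D_test) / (AUC_ref/D_ref)
      = (650.9/300) / (1220/400)
      = 2.16967 / 3.05 = 0.7114 = 71.14%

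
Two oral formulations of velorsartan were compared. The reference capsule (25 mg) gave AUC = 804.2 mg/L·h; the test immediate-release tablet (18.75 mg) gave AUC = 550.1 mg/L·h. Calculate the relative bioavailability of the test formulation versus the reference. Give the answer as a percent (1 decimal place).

F_rel = (AUC_test/D_test) / (AUC_ref/D_ref)
      = (550.1/18.75) / (804.2/25)
      = 29.3387 / 32.168 = 0.9120 = 91.20%

F_rel = 91.2%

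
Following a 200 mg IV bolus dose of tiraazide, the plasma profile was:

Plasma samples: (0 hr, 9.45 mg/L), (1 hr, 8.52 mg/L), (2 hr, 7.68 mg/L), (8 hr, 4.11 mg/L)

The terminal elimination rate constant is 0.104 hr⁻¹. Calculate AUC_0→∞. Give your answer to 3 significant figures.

AUC = 92.0 mg/L·hr

Trapezoidal AUC_0→8:
  [0→1]: (9.45+8.52)/2 × 1 = 8.985
  [1→2]: (8.52+7.68)/2 × 1 = 8.1
  [2→8]: (7.68+4.11)/2 × 6 = 35.37
  Sum = 52.455 mg/L·hr
Extrapolated tail: C_last / k_e = 4.11 / 0.104 = 39.519
AUC_0→∞ = 52.455 + 39.519 = 91.974 mg/L·hr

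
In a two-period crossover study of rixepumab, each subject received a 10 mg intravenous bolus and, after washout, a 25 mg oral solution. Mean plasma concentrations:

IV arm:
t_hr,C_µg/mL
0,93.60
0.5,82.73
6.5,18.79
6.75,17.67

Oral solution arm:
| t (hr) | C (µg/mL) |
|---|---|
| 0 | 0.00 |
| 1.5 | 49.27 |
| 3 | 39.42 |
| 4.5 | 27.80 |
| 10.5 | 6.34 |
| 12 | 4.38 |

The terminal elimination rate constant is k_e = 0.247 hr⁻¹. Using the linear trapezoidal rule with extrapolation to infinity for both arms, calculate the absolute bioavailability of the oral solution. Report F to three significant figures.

F = 0.266

Trapezoidal AUC_0→6.75 (IV):
  [0→0.5]: (93.60+82.73)/2 × 0.5 = 44.0825
  [0.5→6.5]: (82.73+18.79)/2 × 6 = 304.56
  [6.5→6.75]: (18.79+17.67)/2 × 0.25 = 4.5575
  Sum = 353.2 µg/mL·hr
IV tail: 17.67/0.247 = 71.538; AUC_iv,0→∞ = 353.2 + 71.538 = 424.738 µg/mL·hr
Trapezoidal AUC_0→12 (oral solution):
  [0→1.5]: (0.00+49.27)/2 × 1.5 = 36.9525
  [1.5→3]: (49.27+39.42)/2 × 1.5 = 66.5175
  [3→4.5]: (39.42+27.80)/2 × 1.5 = 50.415
  [4.5→10.5]: (27.80+6.34)/2 × 6 = 102.42
  [10.5→12]: (6.34+4.38)/2 × 1.5 = 8.04
  Sum = 264.345 µg/mL·hr
oral solution tail: 4.38/0.247 = 17.733; AUC_ev,0→∞ = 264.345 + 17.733 = 282.078 µg/mL·hr
F = (AUC_ev/D_ev)/(AUC_iv/D_iv) = (282.078/25)/(424.738/10) = 11.28312/42.4738 = 0.2656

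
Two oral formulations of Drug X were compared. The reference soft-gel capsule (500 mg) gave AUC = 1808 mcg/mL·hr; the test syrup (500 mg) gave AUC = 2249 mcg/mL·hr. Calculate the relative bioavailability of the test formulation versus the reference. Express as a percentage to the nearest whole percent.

F_rel = (AUC_test/D_test) / (AUC_ref/D_ref)
      = (2249/500) / (1808/500)
      = 4.498 / 3.616 = 1.2439 = 124.39%

F_rel = 124%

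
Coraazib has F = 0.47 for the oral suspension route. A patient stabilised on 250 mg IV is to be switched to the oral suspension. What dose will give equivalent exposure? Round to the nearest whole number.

For equal systemic exposure: F × D_ev = D_iv
D_ev = D_iv / F = 250 / 0.47 = 531.915 mg

D_oral = 532 mg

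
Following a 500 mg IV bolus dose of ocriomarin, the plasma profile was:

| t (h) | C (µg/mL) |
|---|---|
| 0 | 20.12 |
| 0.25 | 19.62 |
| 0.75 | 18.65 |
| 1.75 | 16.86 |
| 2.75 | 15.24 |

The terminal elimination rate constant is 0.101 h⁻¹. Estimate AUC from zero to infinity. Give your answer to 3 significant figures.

Trapezoidal AUC_0→2.75:
  [0→0.25]: (20.12+19.62)/2 × 0.25 = 4.9675
  [0.25→0.75]: (19.62+18.65)/2 × 0.5 = 9.5675
  [0.75→1.75]: (18.65+16.86)/2 × 1 = 17.755
  [1.75→2.75]: (16.86+15.24)/2 × 1 = 16.05
  Sum = 48.34 µg/mL·h
Extrapolated tail: C_last / k_e = 15.24 / 0.101 = 150.891
AUC_0→∞ = 48.34 + 150.891 = 199.231 µg/mL·h

AUC = 199 µg/mL·h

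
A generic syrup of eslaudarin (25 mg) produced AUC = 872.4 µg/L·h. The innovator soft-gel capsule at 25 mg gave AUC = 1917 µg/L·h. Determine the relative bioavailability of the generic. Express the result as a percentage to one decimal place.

F_rel = (AUC_test/D_test) / (AUC_ref/D_ref)
      = (872.4/25) / (1917/25)
      = 34.896 / 76.68 = 0.4551 = 45.51%

F_rel = 45.5%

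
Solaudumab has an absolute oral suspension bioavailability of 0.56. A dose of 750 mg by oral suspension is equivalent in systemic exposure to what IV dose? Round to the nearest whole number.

Systemic exposure from an extravascular dose = F × D_ev, so the equivalent IV dose is F × D_ev.
D_iv = F × D_ev = 0.56 × 750 = 420 mg

D_iv = 420 mg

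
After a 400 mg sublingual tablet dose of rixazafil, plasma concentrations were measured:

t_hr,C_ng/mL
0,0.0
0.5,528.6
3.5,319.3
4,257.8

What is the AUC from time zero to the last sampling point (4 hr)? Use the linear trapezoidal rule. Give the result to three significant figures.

AUC = 1550 ng/mL·hr

Trapezoidal AUC_0→4:
  [0→0.5]: (0.0+528.6)/2 × 0.5 = 132.15
  [0.5→3.5]: (528.6+319.3)/2 × 3 = 1271.85
  [3.5→4]: (319.3+257.8)/2 × 0.5 = 144.275
  Sum = 1548.275 ng/mL·hr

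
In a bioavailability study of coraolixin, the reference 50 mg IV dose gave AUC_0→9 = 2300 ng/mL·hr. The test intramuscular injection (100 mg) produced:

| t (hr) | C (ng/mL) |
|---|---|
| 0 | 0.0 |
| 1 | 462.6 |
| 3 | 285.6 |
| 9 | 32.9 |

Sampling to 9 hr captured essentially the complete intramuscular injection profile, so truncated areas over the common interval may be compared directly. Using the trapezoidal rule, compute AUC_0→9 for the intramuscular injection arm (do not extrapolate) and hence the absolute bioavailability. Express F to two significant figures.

F = 0.42

Trapezoidal AUC_0→9 (intramuscular injection):
  [0→1]: (0.0+462.6)/2 × 1 = 231.3
  [1→3]: (462.6+285.6)/2 × 2 = 748.2
  [3→9]: (285.6+32.9)/2 × 6 = 955.5
  Sum = 1935.0 ng/mL·hr
F = (AUC_ev/D_ev)/(AUC_iv/D_iv) = (1935.0/100)/(2300/50) = 19.35/46 = 0.4207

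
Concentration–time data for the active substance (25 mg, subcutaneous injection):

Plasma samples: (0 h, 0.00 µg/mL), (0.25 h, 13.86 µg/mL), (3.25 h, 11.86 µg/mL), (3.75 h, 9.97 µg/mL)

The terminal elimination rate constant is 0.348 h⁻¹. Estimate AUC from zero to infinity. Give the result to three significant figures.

AUC = 74.4 µg/mL·h

Trapezoidal AUC_0→3.75:
  [0→0.25]: (0.00+13.86)/2 × 0.25 = 1.7325
  [0.25→3.25]: (13.86+11.86)/2 × 3 = 38.58
  [3.25→3.75]: (11.86+9.97)/2 × 0.5 = 5.4575
  Sum = 45.77 µg/mL·h
Extrapolated tail: C_last / k_e = 9.97 / 0.348 = 28.649
AUC_0→∞ = 45.77 + 28.649 = 74.419 µg/mL·h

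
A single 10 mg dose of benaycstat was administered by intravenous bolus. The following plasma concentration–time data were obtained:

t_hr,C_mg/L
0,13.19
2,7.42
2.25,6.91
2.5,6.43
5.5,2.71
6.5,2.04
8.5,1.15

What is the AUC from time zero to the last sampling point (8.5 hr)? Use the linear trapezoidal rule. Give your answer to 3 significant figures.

AUC = 43.3 mg/L·hr

Trapezoidal AUC_0→8.5:
  [0→2]: (13.19+7.42)/2 × 2 = 20.61
  [2→2.25]: (7.42+6.91)/2 × 0.25 = 1.79125
  [2.25→2.5]: (6.91+6.43)/2 × 0.25 = 1.6675
  [2.5→5.5]: (6.43+2.71)/2 × 3 = 13.71
  [5.5→6.5]: (2.71+2.04)/2 × 1 = 2.375
  [6.5→8.5]: (2.04+1.15)/2 × 2 = 3.19
  Sum = 43.34375 mg/L·hr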